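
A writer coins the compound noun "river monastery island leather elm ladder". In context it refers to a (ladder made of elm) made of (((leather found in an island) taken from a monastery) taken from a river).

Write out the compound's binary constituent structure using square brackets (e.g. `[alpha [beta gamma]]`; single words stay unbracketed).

Overall it is a kind of ladder (specifically "elm ladder"); the modifier is "river monastery island leather".
"river monastery island leather" → head "leather" (specifically "monastery island leather"), modifier "river".
"monastery island leather" → head "leather" (specifically "island leather"), modifier "monastery".
"island leather" → head "leather", modifier "island".
"elm ladder" → head "ladder", modifier "elm".
So the structure is [[river [monastery [island leather]]] [elm ladder]].

[[river [monastery [island leather]]] [elm ladder]]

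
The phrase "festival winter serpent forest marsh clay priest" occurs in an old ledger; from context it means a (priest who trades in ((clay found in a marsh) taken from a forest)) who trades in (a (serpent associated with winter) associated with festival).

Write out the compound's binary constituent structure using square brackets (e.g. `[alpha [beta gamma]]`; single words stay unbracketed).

At the top level: head "priest" (specifically "forest marsh clay priest"); modifier "festival winter serpent".
Inside "festival winter serpent": head "serpent" (specifically "winter serpent"), modifier "festival".
Inside "winter serpent": head "serpent", modifier "winter".
Inside "forest marsh clay priest": head "priest", modifier "forest marsh clay".
Inside "forest marsh clay": head "clay" (specifically "marsh clay"), modifier "forest".
Inside "marsh clay": head "clay", modifier "marsh".
Putting it together: [[festival [winter serpent]] [[forest [marsh clay]] priest]].

[[festival [winter serpent]] [[forest [marsh clay]] priest]]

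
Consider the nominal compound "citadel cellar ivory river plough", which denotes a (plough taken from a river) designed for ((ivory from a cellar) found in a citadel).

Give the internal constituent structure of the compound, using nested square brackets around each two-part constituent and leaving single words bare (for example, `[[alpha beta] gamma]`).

[[citadel [cellar ivory]] [river plough]]

Whole compound: head "plough" (specifically "river plough"), modifier "citadel cellar ivory".
"citadel cellar ivory" → head "ivory" (specifically "cellar ivory"), modifier "citadel".
"cellar ivory" → head "ivory", modifier "cellar".
"river plough" → head "plough", modifier "river".
So the structure is [[citadel [cellar ivory]] [river plough]].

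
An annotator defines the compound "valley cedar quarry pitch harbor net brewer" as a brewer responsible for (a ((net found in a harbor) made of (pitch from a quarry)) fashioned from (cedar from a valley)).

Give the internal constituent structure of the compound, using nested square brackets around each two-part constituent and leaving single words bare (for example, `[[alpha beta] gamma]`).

Whole compound: head "brewer", modifier "valley cedar quarry pitch harbor net".
Inside "valley cedar quarry pitch harbor net": head "net" (specifically "quarry pitch harbor net"), modifier "valley cedar".
Inside "valley cedar": head "cedar", modifier "valley".
Inside "quarry pitch harbor net": head "net" (specifically "harbor net"), modifier "quarry pitch".
Inside "quarry pitch": head "pitch", modifier "quarry".
Inside "harbor net": head "net", modifier "harbor".
So the structure is [[[valley cedar] [[quarry pitch] [harbor net]]] brewer].

[[[valley cedar] [[quarry pitch] [harbor net]]] brewer]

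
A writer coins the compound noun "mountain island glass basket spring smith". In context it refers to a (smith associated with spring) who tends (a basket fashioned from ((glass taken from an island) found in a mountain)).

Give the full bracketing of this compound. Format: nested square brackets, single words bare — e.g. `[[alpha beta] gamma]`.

[[[mountain [island glass]] basket] [spring smith]]

At the top level: head "smith" (specifically "spring smith"); modifier "mountain island glass basket".
Within "mountain island glass basket", the head is "basket" and the modifier is "mountain island glass".
Within "mountain island glass", the head is "glass" (specifically "island glass") and the modifier is "mountain".
Within "island glass", the head is "glass" and the modifier is "island".
Within "spring smith", the head is "smith" and the modifier is "spring".
Putting it together: [[[mountain [island glass]] basket] [spring smith]].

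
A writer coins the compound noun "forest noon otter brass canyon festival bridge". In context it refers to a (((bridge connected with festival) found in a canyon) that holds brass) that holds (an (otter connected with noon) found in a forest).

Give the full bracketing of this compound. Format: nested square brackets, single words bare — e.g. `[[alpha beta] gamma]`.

[[forest [noon otter]] [brass [canyon [festival bridge]]]]

The outermost head in the paraphrase is "bridge" (specifically "brass canyon festival bridge"), modified by "forest noon otter".
Within "forest noon otter", the head is "otter" (specifically "noon otter") and the modifier is "forest".
Within "noon otter", the head is "otter" and the modifier is "noon".
Within "brass canyon festival bridge", the head is "bridge" (specifically "canyon festival bridge") and the modifier is "brass".
Within "canyon festival bridge", the head is "bridge" (specifically "festival bridge") and the modifier is "canyon".
Within "festival bridge", the head is "bridge" and the modifier is "festival".
So the structure is [[forest [noon otter]] [brass [canyon [festival bridge]]]].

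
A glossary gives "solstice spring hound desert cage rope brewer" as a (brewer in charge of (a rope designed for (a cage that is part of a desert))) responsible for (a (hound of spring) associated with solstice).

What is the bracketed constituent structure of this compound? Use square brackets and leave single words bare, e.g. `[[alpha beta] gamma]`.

At the top level: head "brewer" (specifically "desert cage rope brewer"); modifier "solstice spring hound".
"solstice spring hound" → head "hound" (specifically "spring hound"), modifier "solstice".
"spring hound" → head "hound", modifier "spring".
"desert cage rope brewer" → head "brewer", modifier "desert cage rope".
"desert cage rope" → head "rope", modifier "desert cage".
"desert cage" → head "cage", modifier "desert".
So the structure is [[solstice [spring hound]] [[[desert cage] rope] brewer]].

[[solstice [spring hound]] [[[desert cage] rope] brewer]]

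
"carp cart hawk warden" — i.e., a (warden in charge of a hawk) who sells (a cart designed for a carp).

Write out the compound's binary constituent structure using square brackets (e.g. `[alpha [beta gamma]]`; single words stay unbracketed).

[[carp cart] [hawk warden]]

At the top level: head "warden" (specifically "hawk warden"); modifier "carp cart".
Within "carp cart", the head is "cart" and the modifier is "carp".
Within "hawk warden", the head is "warden" and the modifier is "hawk".
Assembled: [[carp cart] [hawk warden]].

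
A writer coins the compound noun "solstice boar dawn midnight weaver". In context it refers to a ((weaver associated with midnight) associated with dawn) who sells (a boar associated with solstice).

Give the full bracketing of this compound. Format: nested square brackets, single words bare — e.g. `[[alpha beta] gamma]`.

Overall it is a kind of weaver (specifically "dawn midnight weaver"); the modifier is "solstice boar".
Inside "solstice boar": head "boar", modifier "solstice".
Inside "dawn midnight weaver": head "weaver" (specifically "midnight weaver"), modifier "dawn".
Inside "midnight weaver": head "weaver", modifier "midnight".
So the structure is [[solstice boar] [dawn [midnight weaver]]].

[[solstice boar] [dawn [midnight weaver]]]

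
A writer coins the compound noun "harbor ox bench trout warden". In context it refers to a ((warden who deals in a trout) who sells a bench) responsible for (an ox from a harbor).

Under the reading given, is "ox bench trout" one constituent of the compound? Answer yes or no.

The top-level split is [harbor ox] [bench trout warden]; the full structure is [[harbor ox] [bench [trout warden]]].
"ox bench trout" straddles a constituent boundary, so it is not a single unit.

no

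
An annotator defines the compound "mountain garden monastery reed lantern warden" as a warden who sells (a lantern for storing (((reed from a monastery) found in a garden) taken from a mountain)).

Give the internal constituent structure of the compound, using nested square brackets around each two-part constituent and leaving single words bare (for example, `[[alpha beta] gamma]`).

[[[mountain [garden [monastery reed]]] lantern] warden]

Whole compound: head "warden", modifier "mountain garden monastery reed lantern".
Within "mountain garden monastery reed lantern", the head is "lantern" and the modifier is "mountain garden monastery reed".
Within "mountain garden monastery reed", the head is "reed" (specifically "garden monastery reed") and the modifier is "mountain".
Within "garden monastery reed", the head is "reed" (specifically "monastery reed") and the modifier is "garden".
Within "monastery reed", the head is "reed" and the modifier is "monastery".
Assembled: [[[mountain [garden [monastery reed]]] lantern] warden].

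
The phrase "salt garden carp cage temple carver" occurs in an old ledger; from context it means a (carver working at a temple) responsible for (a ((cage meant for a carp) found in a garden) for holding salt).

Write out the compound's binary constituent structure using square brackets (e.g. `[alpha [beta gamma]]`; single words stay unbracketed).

Whole compound: head "carver" (specifically "temple carver"), modifier "salt garden carp cage".
Inside "salt garden carp cage": head "cage" (specifically "garden carp cage"), modifier "salt".
Inside "garden carp cage": head "cage" (specifically "carp cage"), modifier "garden".
Inside "carp cage": head "cage", modifier "carp".
Inside "temple carver": head "carver", modifier "temple".
So the structure is [[salt [garden [carp cage]]] [temple carver]].

[[salt [garden [carp cage]]] [temple carver]]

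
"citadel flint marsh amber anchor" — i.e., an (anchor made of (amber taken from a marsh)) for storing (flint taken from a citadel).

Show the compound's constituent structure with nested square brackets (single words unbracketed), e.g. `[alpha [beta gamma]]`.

The outermost head in the paraphrase is "anchor" (specifically "marsh amber anchor"), modified by "citadel flint".
Within "citadel flint", the head is "flint" and the modifier is "citadel".
Within "marsh amber anchor", the head is "anchor" and the modifier is "marsh amber".
Within "marsh amber", the head is "amber" and the modifier is "marsh".
Assembled: [[citadel flint] [[marsh amber] anchor]].

[[citadel flint] [[marsh amber] anchor]]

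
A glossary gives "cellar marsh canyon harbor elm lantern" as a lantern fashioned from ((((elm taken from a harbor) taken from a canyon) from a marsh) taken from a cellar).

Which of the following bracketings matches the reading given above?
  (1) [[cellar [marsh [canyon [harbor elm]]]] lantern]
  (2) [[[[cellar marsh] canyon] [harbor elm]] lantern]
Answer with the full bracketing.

[[cellar [marsh [canyon [harbor elm]]]] lantern]

The paraphrase's head is the "lantern" part ("lantern"); its modifier is "cellar marsh canyon harbor elm".
That top-level split, carried through the inner groups, gives [[cellar [marsh [canyon [harbor elm]]]] lantern].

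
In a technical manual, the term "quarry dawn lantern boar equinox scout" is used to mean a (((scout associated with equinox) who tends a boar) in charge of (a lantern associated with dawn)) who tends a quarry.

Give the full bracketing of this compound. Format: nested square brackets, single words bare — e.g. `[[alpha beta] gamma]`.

[quarry [[dawn lantern] [boar [equinox scout]]]]

Overall it is a kind of scout (specifically "dawn lantern boar equinox scout"); the modifier is "quarry".
Within "dawn lantern boar equinox scout", the head is "scout" (specifically "boar equinox scout") and the modifier is "dawn lantern".
Within "dawn lantern", the head is "lantern" and the modifier is "dawn".
Within "boar equinox scout", the head is "scout" (specifically "equinox scout") and the modifier is "boar".
Within "equinox scout", the head is "scout" and the modifier is "equinox".
So the structure is [quarry [[dawn lantern] [boar [equinox scout]]]].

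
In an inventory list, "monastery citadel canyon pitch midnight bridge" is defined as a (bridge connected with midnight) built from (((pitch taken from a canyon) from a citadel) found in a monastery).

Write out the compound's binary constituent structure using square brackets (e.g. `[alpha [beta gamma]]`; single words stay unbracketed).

[[monastery [citadel [canyon pitch]]] [midnight bridge]]

At the top level: head "bridge" (specifically "midnight bridge"); modifier "monastery citadel canyon pitch".
Inside "monastery citadel canyon pitch": head "pitch" (specifically "citadel canyon pitch"), modifier "monastery".
Inside "citadel canyon pitch": head "pitch" (specifically "canyon pitch"), modifier "citadel".
Inside "canyon pitch": head "pitch", modifier "canyon".
Inside "midnight bridge": head "bridge", modifier "midnight".
So the structure is [[monastery [citadel [canyon pitch]]] [midnight bridge]].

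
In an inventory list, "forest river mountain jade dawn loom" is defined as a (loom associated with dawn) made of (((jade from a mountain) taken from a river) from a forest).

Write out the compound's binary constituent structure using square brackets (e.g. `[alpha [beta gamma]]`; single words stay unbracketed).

Overall it is a kind of loom (specifically "dawn loom"); the modifier is "forest river mountain jade".
"forest river mountain jade" → head "jade" (specifically "river mountain jade"), modifier "forest".
"river mountain jade" → head "jade" (specifically "mountain jade"), modifier "river".
"mountain jade" → head "jade", modifier "mountain".
"dawn loom" → head "loom", modifier "dawn".
So the structure is [[forest [river [mountain jade]]] [dawn loom]].

[[forest [river [mountain jade]]] [dawn loom]]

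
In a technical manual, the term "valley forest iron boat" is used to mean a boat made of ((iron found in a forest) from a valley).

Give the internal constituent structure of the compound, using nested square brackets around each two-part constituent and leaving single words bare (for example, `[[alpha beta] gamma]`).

[[valley [forest iron]] boat]

At the top level: head "boat"; modifier "valley forest iron".
"valley forest iron" → head "iron" (specifically "forest iron"), modifier "valley".
"forest iron" → head "iron", modifier "forest".
So the structure is [[valley [forest iron]] boat].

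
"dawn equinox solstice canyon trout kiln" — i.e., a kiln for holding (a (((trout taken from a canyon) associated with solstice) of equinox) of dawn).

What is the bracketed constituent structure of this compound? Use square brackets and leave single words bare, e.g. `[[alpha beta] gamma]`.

[[dawn [equinox [solstice [canyon trout]]]] kiln]

The outermost head in the paraphrase is "kiln", modified by "dawn equinox solstice canyon trout".
"dawn equinox solstice canyon trout" → head "trout" (specifically "equinox solstice canyon trout"), modifier "dawn".
"equinox solstice canyon trout" → head "trout" (specifically "solstice canyon trout"), modifier "equinox".
"solstice canyon trout" → head "trout" (specifically "canyon trout"), modifier "solstice".
"canyon trout" → head "trout", modifier "canyon".
Putting it together: [[dawn [equinox [solstice [canyon trout]]]] kiln].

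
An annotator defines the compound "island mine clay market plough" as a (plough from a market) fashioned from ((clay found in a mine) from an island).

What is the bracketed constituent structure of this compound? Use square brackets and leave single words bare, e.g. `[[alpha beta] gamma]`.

[[island [mine clay]] [market plough]]

Whole compound: head "plough" (specifically "market plough"), modifier "island mine clay".
"island mine clay" → head "clay" (specifically "mine clay"), modifier "island".
"mine clay" → head "clay", modifier "mine".
"market plough" → head "plough", modifier "market".
Assembled: [[island [mine clay]] [market plough]].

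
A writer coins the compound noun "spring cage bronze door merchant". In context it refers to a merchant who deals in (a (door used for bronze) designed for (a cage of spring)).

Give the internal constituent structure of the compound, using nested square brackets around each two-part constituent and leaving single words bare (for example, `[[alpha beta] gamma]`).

[[[spring cage] [bronze door]] merchant]

Whole compound: head "merchant", modifier "spring cage bronze door".
"spring cage bronze door" → head "door" (specifically "bronze door"), modifier "spring cage".
"spring cage" → head "cage", modifier "spring".
"bronze door" → head "door", modifier "bronze".
So the structure is [[[spring cage] [bronze door]] merchant].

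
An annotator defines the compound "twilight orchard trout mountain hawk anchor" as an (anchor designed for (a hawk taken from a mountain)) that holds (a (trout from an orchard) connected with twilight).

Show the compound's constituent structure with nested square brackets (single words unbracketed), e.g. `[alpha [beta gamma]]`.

[[twilight [orchard trout]] [[mountain hawk] anchor]]

Whole compound: head "anchor" (specifically "mountain hawk anchor"), modifier "twilight orchard trout".
Within "twilight orchard trout", the head is "trout" (specifically "orchard trout") and the modifier is "twilight".
Within "orchard trout", the head is "trout" and the modifier is "orchard".
Within "mountain hawk anchor", the head is "anchor" and the modifier is "mountain hawk".
Within "mountain hawk", the head is "hawk" and the modifier is "mountain".
Assembled: [[twilight [orchard trout]] [[mountain hawk] anchor]].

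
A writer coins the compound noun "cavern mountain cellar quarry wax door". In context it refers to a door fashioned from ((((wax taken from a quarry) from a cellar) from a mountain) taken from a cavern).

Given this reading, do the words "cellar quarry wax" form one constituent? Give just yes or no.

yes

The paraphrase groups the words so that "cellar quarry wax" is one unit: it corresponds to a single parenthesized sub-phrase.
The full structure is [[cavern [mountain [cellar [quarry wax]]]] door], in which [cellar quarry wax] is a constituent.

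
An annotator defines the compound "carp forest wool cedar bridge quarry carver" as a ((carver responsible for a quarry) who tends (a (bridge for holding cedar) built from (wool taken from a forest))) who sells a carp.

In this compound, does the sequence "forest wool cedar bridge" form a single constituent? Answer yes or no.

yes

The paraphrase groups the words so that "forest wool cedar bridge" is one unit: it corresponds to a single parenthesized sub-phrase.
The full structure is [carp [[[forest wool] [cedar bridge]] [quarry carver]]], in which [forest wool cedar bridge] is a constituent.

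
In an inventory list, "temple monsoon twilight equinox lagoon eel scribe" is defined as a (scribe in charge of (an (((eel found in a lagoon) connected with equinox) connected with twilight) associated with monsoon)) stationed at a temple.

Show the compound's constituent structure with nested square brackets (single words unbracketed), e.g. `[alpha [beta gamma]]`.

[temple [[monsoon [twilight [equinox [lagoon eel]]]] scribe]]

At the top level: head "scribe" (specifically "monsoon twilight equinox lagoon eel scribe"); modifier "temple".
Within "monsoon twilight equinox lagoon eel scribe", the head is "scribe" and the modifier is "monsoon twilight equinox lagoon eel".
Within "monsoon twilight equinox lagoon eel", the head is "eel" (specifically "twilight equinox lagoon eel") and the modifier is "monsoon".
Within "twilight equinox lagoon eel", the head is "eel" (specifically "equinox lagoon eel") and the modifier is "twilight".
Within "equinox lagoon eel", the head is "eel" (specifically "lagoon eel") and the modifier is "equinox".
Within "lagoon eel", the head is "eel" and the modifier is "lagoon".
Assembled: [temple [[monsoon [twilight [equinox [lagoon eel]]]] scribe]].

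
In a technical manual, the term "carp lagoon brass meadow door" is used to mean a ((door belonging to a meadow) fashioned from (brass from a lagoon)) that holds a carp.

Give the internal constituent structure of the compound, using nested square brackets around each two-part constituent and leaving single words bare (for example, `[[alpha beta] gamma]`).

The outermost head in the paraphrase is "door" (specifically "lagoon brass meadow door"), modified by "carp".
"lagoon brass meadow door" → head "door" (specifically "meadow door"), modifier "lagoon brass".
"lagoon brass" → head "brass", modifier "lagoon".
"meadow door" → head "door", modifier "meadow".
Putting it together: [carp [[lagoon brass] [meadow door]]].

[carp [[lagoon brass] [meadow door]]]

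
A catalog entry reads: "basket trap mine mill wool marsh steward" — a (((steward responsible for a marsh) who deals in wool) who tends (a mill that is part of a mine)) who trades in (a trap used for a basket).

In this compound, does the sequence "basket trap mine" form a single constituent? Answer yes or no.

The top-level split is [basket trap] [mine mill wool marsh steward]; the full structure is [[basket trap] [[mine mill] [wool [marsh steward]]]].
"basket trap mine" straddles a constituent boundary, so it is not a single unit.

no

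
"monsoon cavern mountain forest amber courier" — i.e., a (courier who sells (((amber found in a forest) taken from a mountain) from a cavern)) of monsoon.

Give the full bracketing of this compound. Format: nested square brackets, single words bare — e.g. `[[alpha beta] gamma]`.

The outermost head in the paraphrase is "courier" (specifically "cavern mountain forest amber courier"), modified by "monsoon".
Within "cavern mountain forest amber courier", the head is "courier" and the modifier is "cavern mountain forest amber".
Within "cavern mountain forest amber", the head is "amber" (specifically "mountain forest amber") and the modifier is "cavern".
Within "mountain forest amber", the head is "amber" (specifically "forest amber") and the modifier is "mountain".
Within "forest amber", the head is "amber" and the modifier is "forest".
Putting it together: [monsoon [[cavern [mountain [forest amber]]] courier]].

[monsoon [[cavern [mountain [forest amber]]] courier]]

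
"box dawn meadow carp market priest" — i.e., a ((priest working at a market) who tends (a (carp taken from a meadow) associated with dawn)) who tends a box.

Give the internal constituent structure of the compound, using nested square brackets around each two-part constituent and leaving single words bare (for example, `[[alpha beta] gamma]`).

At the top level: head "priest" (specifically "dawn meadow carp market priest"); modifier "box".
Inside "dawn meadow carp market priest": head "priest" (specifically "market priest"), modifier "dawn meadow carp".
Inside "dawn meadow carp": head "carp" (specifically "meadow carp"), modifier "dawn".
Inside "meadow carp": head "carp", modifier "meadow".
Inside "market priest": head "priest", modifier "market".
So the structure is [box [[dawn [meadow carp]] [market priest]]].

[box [[dawn [meadow carp]] [market priest]]]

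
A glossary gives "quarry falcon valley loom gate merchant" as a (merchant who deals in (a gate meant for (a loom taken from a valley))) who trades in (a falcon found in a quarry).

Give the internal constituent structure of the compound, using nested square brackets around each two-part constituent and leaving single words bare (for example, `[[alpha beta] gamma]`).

Overall it is a kind of merchant (specifically "valley loom gate merchant"); the modifier is "quarry falcon".
Within "quarry falcon", the head is "falcon" and the modifier is "quarry".
Within "valley loom gate merchant", the head is "merchant" and the modifier is "valley loom gate".
Within "valley loom gate", the head is "gate" and the modifier is "valley loom".
Within "valley loom", the head is "loom" and the modifier is "valley".
So the structure is [[quarry falcon] [[[valley loom] gate] merchant]].

[[quarry falcon] [[[valley loom] gate] merchant]]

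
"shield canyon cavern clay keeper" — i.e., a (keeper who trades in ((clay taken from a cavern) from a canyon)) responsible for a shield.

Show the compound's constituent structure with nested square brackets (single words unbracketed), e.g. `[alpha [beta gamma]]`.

[shield [[canyon [cavern clay]] keeper]]

The outermost head in the paraphrase is "keeper" (specifically "canyon cavern clay keeper"), modified by "shield".
"canyon cavern clay keeper" → head "keeper", modifier "canyon cavern clay".
"canyon cavern clay" → head "clay" (specifically "cavern clay"), modifier "canyon".
"cavern clay" → head "clay", modifier "cavern".
So the structure is [shield [[canyon [cavern clay]] keeper]].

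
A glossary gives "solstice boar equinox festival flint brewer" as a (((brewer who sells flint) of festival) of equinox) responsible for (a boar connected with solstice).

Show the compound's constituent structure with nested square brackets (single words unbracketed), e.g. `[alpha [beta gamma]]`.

The outermost head in the paraphrase is "brewer" (specifically "equinox festival flint brewer"), modified by "solstice boar".
Inside "solstice boar": head "boar", modifier "solstice".
Inside "equinox festival flint brewer": head "brewer" (specifically "festival flint brewer"), modifier "equinox".
Inside "festival flint brewer": head "brewer" (specifically "flint brewer"), modifier "festival".
Inside "flint brewer": head "brewer", modifier "flint".
Putting it together: [[solstice boar] [equinox [festival [flint brewer]]]].

[[solstice boar] [equinox [festival [flint brewer]]]]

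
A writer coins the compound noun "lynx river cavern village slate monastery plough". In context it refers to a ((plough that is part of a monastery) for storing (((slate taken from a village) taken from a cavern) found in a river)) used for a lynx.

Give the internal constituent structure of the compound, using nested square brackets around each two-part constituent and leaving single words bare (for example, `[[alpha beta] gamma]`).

[lynx [[river [cavern [village slate]]] [monastery plough]]]

The outermost head in the paraphrase is "plough" (specifically "river cavern village slate monastery plough"), modified by "lynx".
Within "river cavern village slate monastery plough", the head is "plough" (specifically "monastery plough") and the modifier is "river cavern village slate".
Within "river cavern village slate", the head is "slate" (specifically "cavern village slate") and the modifier is "river".
Within "cavern village slate", the head is "slate" (specifically "village slate") and the modifier is "cavern".
Within "village slate", the head is "slate" and the modifier is "village".
Within "monastery plough", the head is "plough" and the modifier is "monastery".
So the structure is [lynx [[river [cavern [village slate]]] [monastery plough]]].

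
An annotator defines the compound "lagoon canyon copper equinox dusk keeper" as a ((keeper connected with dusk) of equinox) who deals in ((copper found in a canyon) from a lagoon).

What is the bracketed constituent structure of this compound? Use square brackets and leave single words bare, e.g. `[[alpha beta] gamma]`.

Whole compound: head "keeper" (specifically "equinox dusk keeper"), modifier "lagoon canyon copper".
"lagoon canyon copper" → head "copper" (specifically "canyon copper"), modifier "lagoon".
"canyon copper" → head "copper", modifier "canyon".
"equinox dusk keeper" → head "keeper" (specifically "dusk keeper"), modifier "equinox".
"dusk keeper" → head "keeper", modifier "dusk".
So the structure is [[lagoon [canyon copper]] [equinox [dusk keeper]]].

[[lagoon [canyon copper]] [equinox [dusk keeper]]]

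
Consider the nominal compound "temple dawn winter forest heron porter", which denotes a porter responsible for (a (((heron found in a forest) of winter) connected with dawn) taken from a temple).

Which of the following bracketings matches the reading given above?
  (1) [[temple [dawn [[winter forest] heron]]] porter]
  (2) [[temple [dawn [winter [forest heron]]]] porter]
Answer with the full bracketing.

The paraphrase's head is the "porter" part ("porter"); its modifier is "temple dawn winter forest heron".
That top-level split, carried through the inner groups, gives [[temple [dawn [winter [forest heron]]]] porter].

[[temple [dawn [winter [forest heron]]]] porter]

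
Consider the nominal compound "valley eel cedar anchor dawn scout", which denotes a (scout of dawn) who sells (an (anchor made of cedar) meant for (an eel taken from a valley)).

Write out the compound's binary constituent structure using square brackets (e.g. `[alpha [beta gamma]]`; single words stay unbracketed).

[[[valley eel] [cedar anchor]] [dawn scout]]

At the top level: head "scout" (specifically "dawn scout"); modifier "valley eel cedar anchor".
"valley eel cedar anchor" → head "anchor" (specifically "cedar anchor"), modifier "valley eel".
"valley eel" → head "eel", modifier "valley".
"cedar anchor" → head "anchor", modifier "cedar".
"dawn scout" → head "scout", modifier "dawn".
So the structure is [[[valley eel] [cedar anchor]] [dawn scout]].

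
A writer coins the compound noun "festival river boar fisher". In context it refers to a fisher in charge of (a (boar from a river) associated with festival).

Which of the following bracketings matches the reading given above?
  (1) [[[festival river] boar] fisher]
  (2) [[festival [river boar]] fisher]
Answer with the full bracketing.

[[festival [river boar]] fisher]

The paraphrase's head is the "fisher" part ("fisher"); its modifier is "festival river boar".
That top-level split, carried through the inner groups, gives [[festival [river boar]] fisher].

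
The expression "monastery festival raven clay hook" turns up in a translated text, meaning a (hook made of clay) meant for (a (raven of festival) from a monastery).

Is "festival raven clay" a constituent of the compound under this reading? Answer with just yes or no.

The top-level split is [monastery festival raven] [clay hook]; the full structure is [[monastery [festival raven]] [clay hook]].
"festival raven clay" straddles a constituent boundary, so it is not a single unit.

no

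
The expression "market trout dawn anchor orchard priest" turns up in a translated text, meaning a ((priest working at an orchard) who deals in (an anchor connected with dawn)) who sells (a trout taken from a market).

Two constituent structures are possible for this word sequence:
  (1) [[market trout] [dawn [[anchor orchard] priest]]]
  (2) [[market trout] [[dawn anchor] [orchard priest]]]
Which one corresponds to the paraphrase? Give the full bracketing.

[[market trout] [[dawn anchor] [orchard priest]]]

The paraphrase's head is the "priest" part ("dawn anchor orchard priest"); its modifier is "market trout".
That top-level split, carried through the inner groups, gives [[market trout] [[dawn anchor] [orchard priest]]].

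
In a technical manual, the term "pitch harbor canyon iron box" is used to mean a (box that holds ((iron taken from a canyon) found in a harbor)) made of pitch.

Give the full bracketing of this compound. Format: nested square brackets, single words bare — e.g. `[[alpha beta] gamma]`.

[pitch [[harbor [canyon iron]] box]]

Overall it is a kind of box (specifically "harbor canyon iron box"); the modifier is "pitch".
Inside "harbor canyon iron box": head "box", modifier "harbor canyon iron".
Inside "harbor canyon iron": head "iron" (specifically "canyon iron"), modifier "harbor".
Inside "canyon iron": head "iron", modifier "canyon".
Putting it together: [pitch [[harbor [canyon iron]] box]].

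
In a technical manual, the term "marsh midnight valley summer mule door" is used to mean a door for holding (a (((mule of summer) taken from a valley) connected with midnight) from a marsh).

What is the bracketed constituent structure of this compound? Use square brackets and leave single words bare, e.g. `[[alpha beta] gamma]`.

At the top level: head "door"; modifier "marsh midnight valley summer mule".
Inside "marsh midnight valley summer mule": head "mule" (specifically "midnight valley summer mule"), modifier "marsh".
Inside "midnight valley summer mule": head "mule" (specifically "valley summer mule"), modifier "midnight".
Inside "valley summer mule": head "mule" (specifically "summer mule"), modifier "valley".
Inside "summer mule": head "mule", modifier "summer".
Putting it together: [[marsh [midnight [valley [summer mule]]]] door].

[[marsh [midnight [valley [summer mule]]]] door]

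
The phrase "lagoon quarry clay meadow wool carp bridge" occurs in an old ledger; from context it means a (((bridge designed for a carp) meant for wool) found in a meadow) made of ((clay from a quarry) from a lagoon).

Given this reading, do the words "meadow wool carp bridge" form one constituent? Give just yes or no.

yes

The paraphrase groups the words so that "meadow wool carp bridge" is one unit: it corresponds to a single parenthesized sub-phrase.
The full structure is [[lagoon [quarry clay]] [meadow [wool [carp bridge]]]], in which [meadow wool carp bridge] is a constituent.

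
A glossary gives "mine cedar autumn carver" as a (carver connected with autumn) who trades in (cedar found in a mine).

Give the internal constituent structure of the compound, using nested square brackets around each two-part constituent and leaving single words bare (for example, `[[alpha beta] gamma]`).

At the top level: head "carver" (specifically "autumn carver"); modifier "mine cedar".
Inside "mine cedar": head "cedar", modifier "mine".
Inside "autumn carver": head "carver", modifier "autumn".
Putting it together: [[mine cedar] [autumn carver]].

[[mine cedar] [autumn carver]]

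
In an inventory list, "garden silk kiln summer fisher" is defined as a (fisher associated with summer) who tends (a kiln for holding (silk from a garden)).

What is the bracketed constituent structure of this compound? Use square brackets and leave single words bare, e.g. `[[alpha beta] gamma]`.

[[[garden silk] kiln] [summer fisher]]

Overall it is a kind of fisher (specifically "summer fisher"); the modifier is "garden silk kiln".
"garden silk kiln" → head "kiln", modifier "garden silk".
"garden silk" → head "silk", modifier "garden".
"summer fisher" → head "fisher", modifier "summer".
So the structure is [[[garden silk] kiln] [summer fisher]].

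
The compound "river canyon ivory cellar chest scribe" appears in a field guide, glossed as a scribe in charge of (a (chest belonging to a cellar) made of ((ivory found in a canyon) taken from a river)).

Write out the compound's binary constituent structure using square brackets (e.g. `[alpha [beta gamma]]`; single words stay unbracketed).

Overall it is a kind of scribe; the modifier is "river canyon ivory cellar chest".
"river canyon ivory cellar chest" → head "chest" (specifically "cellar chest"), modifier "river canyon ivory".
"river canyon ivory" → head "ivory" (specifically "canyon ivory"), modifier "river".
"canyon ivory" → head "ivory", modifier "canyon".
"cellar chest" → head "chest", modifier "cellar".
Putting it together: [[[river [canyon ivory]] [cellar chest]] scribe].

[[[river [canyon ivory]] [cellar chest]] scribe]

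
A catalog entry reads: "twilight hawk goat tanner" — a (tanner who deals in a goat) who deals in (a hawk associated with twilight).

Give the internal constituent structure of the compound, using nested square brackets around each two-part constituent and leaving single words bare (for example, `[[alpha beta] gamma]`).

[[twilight hawk] [goat tanner]]

The outermost head in the paraphrase is "tanner" (specifically "goat tanner"), modified by "twilight hawk".
"twilight hawk" → head "hawk", modifier "twilight".
"goat tanner" → head "tanner", modifier "goat".
Putting it together: [[twilight hawk] [goat tanner]].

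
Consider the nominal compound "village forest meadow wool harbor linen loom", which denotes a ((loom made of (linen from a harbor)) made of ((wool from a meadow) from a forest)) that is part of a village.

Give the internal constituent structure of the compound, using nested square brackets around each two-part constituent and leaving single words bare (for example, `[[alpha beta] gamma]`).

[village [[forest [meadow wool]] [[harbor linen] loom]]]

At the top level: head "loom" (specifically "forest meadow wool harbor linen loom"); modifier "village".
Inside "forest meadow wool harbor linen loom": head "loom" (specifically "harbor linen loom"), modifier "forest meadow wool".
Inside "forest meadow wool": head "wool" (specifically "meadow wool"), modifier "forest".
Inside "meadow wool": head "wool", modifier "meadow".
Inside "harbor linen loom": head "loom", modifier "harbor linen".
Inside "harbor linen": head "linen", modifier "harbor".
Putting it together: [village [[forest [meadow wool]] [[harbor linen] loom]]].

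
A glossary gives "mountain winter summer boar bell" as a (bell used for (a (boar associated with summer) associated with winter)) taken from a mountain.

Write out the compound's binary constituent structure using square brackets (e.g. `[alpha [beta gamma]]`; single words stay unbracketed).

At the top level: head "bell" (specifically "winter summer boar bell"); modifier "mountain".
"winter summer boar bell" → head "bell", modifier "winter summer boar".
"winter summer boar" → head "boar" (specifically "summer boar"), modifier "winter".
"summer boar" → head "boar", modifier "summer".
So the structure is [mountain [[winter [summer boar]] bell]].

[mountain [[winter [summer boar]] bell]]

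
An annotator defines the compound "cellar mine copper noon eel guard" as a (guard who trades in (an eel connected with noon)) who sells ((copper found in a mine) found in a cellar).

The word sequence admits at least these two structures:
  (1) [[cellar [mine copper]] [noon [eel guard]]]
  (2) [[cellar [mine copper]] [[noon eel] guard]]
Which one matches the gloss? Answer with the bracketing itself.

[[cellar [mine copper]] [[noon eel] guard]]

The paraphrase's head is the "guard" part ("noon eel guard"); its modifier is "cellar mine copper".
That top-level split, carried through the inner groups, gives [[cellar [mine copper]] [[noon eel] guard]].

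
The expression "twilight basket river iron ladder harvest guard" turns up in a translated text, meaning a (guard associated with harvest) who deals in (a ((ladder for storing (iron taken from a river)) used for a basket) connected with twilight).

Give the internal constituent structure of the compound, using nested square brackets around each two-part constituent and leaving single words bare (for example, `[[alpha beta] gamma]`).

[[twilight [basket [[river iron] ladder]]] [harvest guard]]

At the top level: head "guard" (specifically "harvest guard"); modifier "twilight basket river iron ladder".
"twilight basket river iron ladder" → head "ladder" (specifically "basket river iron ladder"), modifier "twilight".
"basket river iron ladder" → head "ladder" (specifically "river iron ladder"), modifier "basket".
"river iron ladder" → head "ladder", modifier "river iron".
"river iron" → head "iron", modifier "river".
"harvest guard" → head "guard", modifier "harvest".
Assembled: [[twilight [basket [[river iron] ladder]]] [harvest guard]].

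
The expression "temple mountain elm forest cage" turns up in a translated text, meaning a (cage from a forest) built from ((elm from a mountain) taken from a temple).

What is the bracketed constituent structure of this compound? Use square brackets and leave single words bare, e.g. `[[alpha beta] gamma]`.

At the top level: head "cage" (specifically "forest cage"); modifier "temple mountain elm".
Within "temple mountain elm", the head is "elm" (specifically "mountain elm") and the modifier is "temple".
Within "mountain elm", the head is "elm" and the modifier is "mountain".
Within "forest cage", the head is "cage" and the modifier is "forest".
Assembled: [[temple [mountain elm]] [forest cage]].

[[temple [mountain elm]] [forest cage]]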